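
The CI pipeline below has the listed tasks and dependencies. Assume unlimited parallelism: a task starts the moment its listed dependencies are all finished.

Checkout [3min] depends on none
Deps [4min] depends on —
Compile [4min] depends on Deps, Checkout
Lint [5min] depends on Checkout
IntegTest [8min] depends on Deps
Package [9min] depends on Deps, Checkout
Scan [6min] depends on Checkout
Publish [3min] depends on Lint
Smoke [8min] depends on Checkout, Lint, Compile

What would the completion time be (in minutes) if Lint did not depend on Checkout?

Before: longest chain Checkout→Lint→Smoke = 3+5+8 = 16, finish 16.
Without Checkout→Lint, Lint's earliest start moves from 3 to 0.
After: Deps→Compile→Smoke = 4+4+8 = 16 → 16 minutes.

16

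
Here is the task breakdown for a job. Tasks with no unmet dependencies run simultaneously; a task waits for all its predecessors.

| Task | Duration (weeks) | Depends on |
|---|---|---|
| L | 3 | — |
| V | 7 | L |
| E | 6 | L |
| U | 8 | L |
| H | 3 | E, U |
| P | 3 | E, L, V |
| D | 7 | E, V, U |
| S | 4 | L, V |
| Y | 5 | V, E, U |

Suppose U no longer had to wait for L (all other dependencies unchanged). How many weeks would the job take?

17

Original critical path: L→U→D = 3+8+7 = 18 ⇒ 18 weeks.
Without L→U, U's earliest start moves from 3 to 0.
New critical path: L→V→D = 3+7+7 = 17 ⇒ 17 weeks.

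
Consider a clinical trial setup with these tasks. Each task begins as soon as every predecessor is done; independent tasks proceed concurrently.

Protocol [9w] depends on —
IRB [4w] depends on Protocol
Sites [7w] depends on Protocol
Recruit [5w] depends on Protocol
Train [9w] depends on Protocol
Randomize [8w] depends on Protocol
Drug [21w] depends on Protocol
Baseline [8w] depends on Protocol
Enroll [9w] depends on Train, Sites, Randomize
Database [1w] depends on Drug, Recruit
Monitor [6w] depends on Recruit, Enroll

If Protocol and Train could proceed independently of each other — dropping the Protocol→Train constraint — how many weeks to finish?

32

Before: longest chain Protocol→Train→Enroll→Monitor = 9+9+9+6 = 33, finish 33.
Without Protocol→Train, Train's earliest start moves from 9 to 0.
After: Protocol→Randomize→Enroll→Monitor = 9+8+9+6 = 32 → 32 weeks.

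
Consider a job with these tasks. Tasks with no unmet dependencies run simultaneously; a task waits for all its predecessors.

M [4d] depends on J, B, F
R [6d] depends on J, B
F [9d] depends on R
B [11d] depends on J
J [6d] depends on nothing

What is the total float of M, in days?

0

J→B→R→F→M = 6+11+6+9+4 = 36 sets the makespan at 36 days.
Longest path through M: 36 days (earliest finish 36, latest finish 36).
Float = 36 − 36 = 0.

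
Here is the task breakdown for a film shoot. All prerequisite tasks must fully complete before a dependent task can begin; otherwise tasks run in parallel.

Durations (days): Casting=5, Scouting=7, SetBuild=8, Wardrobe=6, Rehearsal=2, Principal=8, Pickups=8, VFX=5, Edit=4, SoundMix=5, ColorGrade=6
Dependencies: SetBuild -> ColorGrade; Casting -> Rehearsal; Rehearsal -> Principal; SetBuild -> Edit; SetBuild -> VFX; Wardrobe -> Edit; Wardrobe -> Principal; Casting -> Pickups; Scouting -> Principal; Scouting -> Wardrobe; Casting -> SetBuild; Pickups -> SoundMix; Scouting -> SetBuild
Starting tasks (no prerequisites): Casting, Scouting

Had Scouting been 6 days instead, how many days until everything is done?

20

Actual critical path: Scouting→SetBuild→ColorGrade = 7+8+6 = 21 ⇒ 21 days.
Scouting is on the critical path; changing it to 6 makes that path 20 days.
No other chain overtakes it, so the finish is 20 days.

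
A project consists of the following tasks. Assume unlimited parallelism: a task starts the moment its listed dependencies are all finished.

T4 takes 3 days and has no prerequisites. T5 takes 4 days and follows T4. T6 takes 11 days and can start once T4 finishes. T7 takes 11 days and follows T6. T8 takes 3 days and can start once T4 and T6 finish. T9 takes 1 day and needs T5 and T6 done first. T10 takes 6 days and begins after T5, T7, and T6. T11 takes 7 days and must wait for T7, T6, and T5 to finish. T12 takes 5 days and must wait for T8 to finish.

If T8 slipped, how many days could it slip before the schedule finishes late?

Critical path: T4→T6→T7→T11 = 3+11+11+7 = 32, so the finish is 32 days.
T8 finishes as early as 17 and must finish by 27.
Slack of T8 = 24 − 14 = 10 days.

10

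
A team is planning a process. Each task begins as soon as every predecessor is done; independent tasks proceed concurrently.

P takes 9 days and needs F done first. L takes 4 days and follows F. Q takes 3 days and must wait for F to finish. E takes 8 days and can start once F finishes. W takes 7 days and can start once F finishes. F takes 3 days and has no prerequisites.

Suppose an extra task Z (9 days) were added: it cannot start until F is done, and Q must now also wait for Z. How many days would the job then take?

Originally the job takes 12 days.
With Z inserted, Q now waits for max(F, Z).
New critical path: F→Z→Q = 3+9+3 = 15 ⇒ 15 days.

15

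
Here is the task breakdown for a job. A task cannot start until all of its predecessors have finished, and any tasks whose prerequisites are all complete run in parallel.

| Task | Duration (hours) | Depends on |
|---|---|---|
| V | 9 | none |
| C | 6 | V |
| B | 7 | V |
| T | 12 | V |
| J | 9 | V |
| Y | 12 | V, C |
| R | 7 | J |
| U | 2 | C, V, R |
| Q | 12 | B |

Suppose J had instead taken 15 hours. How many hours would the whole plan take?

Actual critical path: V→B→Q = 9+7+12 = 28 ⇒ 28 hours.
The longest path through J is only 27 hours, so J has float 1.
The binding chain switches to V→J→R→U = 9+15+7+2 = 33; finish 33 hours.

33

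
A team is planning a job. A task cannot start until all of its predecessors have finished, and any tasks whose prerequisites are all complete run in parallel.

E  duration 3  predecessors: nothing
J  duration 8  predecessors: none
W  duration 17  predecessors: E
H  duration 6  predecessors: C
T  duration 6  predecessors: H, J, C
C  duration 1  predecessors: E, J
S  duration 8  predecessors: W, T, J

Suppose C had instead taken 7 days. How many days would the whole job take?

As given, the longest chain is J→C→H→T→S = 8+1+6+6+8 = 29, so the finish is 29 days.
C lies on that path, so at 7 days the path becomes 35 days.
That remains the longest chain; total 35 days.

35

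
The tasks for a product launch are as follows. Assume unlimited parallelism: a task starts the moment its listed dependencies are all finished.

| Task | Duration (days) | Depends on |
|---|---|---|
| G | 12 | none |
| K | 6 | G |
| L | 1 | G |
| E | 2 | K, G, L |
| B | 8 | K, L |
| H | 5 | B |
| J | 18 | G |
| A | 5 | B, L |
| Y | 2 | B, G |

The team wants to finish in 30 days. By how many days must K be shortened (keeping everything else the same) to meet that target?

1

Current finish: 31 days; target: 30.
K is on every critical path, so each day cut from K cuts the finish by one (this holds down to a finish of 30).
Need 31 − 30 = 1 day off K → K becomes 5 days, finish becomes 30.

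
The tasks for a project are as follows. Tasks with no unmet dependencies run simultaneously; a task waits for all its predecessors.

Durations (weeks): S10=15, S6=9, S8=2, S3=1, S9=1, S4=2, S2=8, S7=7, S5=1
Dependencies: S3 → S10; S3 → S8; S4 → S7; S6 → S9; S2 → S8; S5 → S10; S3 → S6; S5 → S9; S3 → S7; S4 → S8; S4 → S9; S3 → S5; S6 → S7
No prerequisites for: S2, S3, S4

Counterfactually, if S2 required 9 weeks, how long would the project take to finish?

Baseline: S3→S5→S10 = 1+1+15 = 17 → 17 weeks.
The longest path through S2 is only 10 weeks, so S2 has float 7.
No other chain overtakes it, so the finish is 17 weeks.

17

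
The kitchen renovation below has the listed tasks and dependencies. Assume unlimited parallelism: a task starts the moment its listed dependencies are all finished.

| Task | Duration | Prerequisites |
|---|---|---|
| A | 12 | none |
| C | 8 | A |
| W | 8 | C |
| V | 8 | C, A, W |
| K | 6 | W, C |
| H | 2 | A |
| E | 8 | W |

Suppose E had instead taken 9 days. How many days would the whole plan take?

37

The binding path is A→C→W→E = 12+8+8+8 = 36; finish at 36 days.
E lies on that path, so at 9 days the path becomes 37 days.
That remains the longest chain; total 37 days.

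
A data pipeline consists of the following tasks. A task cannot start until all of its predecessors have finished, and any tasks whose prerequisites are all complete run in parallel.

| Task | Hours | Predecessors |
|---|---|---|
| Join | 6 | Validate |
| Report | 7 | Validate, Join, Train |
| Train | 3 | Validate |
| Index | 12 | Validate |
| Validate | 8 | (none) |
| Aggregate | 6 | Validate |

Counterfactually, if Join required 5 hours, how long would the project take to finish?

The binding path is Validate→Join→Report = 8+6+7 = 21; finish at 21 hours.
Since Join is critical, the -1 change carries straight to that chain (now 20 hours).
The critical path is still Validate→Join→Report; finish is now 20 hours.

20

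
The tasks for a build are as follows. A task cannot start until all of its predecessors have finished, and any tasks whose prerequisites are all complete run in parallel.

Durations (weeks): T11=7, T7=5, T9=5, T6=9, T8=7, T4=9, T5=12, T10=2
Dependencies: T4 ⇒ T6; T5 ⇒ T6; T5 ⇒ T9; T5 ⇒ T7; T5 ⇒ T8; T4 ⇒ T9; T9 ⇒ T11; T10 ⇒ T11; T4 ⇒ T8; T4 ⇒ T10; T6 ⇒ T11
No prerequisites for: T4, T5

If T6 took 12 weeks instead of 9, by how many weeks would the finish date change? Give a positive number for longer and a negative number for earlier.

3

Actual critical path: T5→T6→T11 = 12+9+7 = 28 ⇒ 28 weeks.
T6 is on the critical path; changing it to 12 makes that path 31 weeks.
No other chain overtakes it, so the finish is 31 weeks.
Change in finish: 31 − 28 = +3 weeks.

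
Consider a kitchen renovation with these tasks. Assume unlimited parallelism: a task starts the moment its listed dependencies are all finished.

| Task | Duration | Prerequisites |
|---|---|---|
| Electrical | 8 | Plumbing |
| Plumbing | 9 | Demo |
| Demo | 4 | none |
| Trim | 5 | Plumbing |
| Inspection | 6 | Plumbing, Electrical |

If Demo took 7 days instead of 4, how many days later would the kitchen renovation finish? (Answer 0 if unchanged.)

3

Critical path before the change: Demo→Plumbing→Electrical→Inspection = 4+9+8+6 = 27 giving 27 days.
Since Demo is critical, the +3 change carries straight to that chain (now 30 days).
That remains the longest chain; total 30 days.
Change in finish: 30 − 27 = +3 days.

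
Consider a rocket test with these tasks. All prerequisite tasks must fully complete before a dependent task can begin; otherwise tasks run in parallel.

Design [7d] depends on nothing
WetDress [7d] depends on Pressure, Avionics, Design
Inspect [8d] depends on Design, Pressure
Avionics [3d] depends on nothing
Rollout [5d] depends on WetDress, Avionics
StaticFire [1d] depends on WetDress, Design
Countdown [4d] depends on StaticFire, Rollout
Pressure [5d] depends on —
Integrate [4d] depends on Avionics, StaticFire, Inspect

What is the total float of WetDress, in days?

Critical path: Design→WetDress→Rollout→Countdown = 7+7+5+4 = 23, so the finish is 23 days.
Longest path through WetDress: 23 days (earliest finish 14, latest finish 14).
Float = 23 − 23 = 0.

0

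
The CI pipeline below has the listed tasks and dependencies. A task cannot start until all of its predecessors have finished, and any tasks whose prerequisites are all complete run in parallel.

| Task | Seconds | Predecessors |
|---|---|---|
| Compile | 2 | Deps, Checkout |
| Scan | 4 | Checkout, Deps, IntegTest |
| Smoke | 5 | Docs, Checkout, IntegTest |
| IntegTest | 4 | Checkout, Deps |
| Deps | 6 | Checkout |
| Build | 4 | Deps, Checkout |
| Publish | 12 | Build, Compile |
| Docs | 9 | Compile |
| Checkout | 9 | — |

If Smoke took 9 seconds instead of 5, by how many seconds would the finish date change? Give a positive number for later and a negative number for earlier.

4

Actual critical path: Checkout→Deps→Compile→Docs→Smoke = 9+6+2+9+5 = 31 ⇒ 31 seconds.
Since Smoke is critical, the +4 change carries straight to that chain (now 35 seconds).
No other chain overtakes it, so the finish is 35 seconds.
Change in finish: 35 − 31 = +4 seconds.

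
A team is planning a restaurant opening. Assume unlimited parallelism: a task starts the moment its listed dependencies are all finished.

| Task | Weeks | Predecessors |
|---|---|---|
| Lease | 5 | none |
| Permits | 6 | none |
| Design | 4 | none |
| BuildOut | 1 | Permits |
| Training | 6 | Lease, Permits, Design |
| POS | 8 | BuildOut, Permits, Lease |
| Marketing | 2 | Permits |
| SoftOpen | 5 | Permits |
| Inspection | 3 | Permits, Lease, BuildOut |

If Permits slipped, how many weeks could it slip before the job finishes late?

0

Permits→BuildOut→POS = 6+1+8 = 15 sets the makespan at 15 weeks.
The longest chain containing Permits totals 15 weeks.
Float = 15 − 15 = 0.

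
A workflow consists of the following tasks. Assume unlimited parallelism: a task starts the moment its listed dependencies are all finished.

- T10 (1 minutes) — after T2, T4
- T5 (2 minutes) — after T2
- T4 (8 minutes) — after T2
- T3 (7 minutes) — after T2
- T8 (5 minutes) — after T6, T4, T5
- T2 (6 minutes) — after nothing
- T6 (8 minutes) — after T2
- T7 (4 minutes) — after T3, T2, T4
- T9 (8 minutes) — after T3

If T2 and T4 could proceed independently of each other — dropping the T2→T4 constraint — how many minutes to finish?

Before: longest chain T2→T3→T9 = 6+7+8 = 21, finish 21.
Without T2→T4, T4's earliest start moves from 6 to 0.
The longest chain is now T2→T3→T9 = 6+7+8 = 21, so the project takes 21 minutes.

21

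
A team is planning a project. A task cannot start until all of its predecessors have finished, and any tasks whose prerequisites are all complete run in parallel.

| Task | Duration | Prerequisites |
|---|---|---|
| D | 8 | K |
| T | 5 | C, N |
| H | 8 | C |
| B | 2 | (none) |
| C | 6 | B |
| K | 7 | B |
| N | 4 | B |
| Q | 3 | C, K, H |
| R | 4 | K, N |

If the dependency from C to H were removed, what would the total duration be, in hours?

17

Before: longest chain B→C→H→Q = 2+6+8+3 = 19, finish 19.
Without C→H, H's earliest start moves from 8 to 0.
New critical path: B→K→D = 2+7+8 = 17 ⇒ 17 hours.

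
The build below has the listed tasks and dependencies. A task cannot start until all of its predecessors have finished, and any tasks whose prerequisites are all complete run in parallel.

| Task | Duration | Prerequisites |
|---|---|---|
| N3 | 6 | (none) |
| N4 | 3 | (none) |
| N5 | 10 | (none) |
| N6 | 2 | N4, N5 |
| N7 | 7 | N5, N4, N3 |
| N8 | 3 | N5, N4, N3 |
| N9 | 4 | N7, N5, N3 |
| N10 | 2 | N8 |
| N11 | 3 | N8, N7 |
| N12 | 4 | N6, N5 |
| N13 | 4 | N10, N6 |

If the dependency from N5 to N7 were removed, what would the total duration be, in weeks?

Before: longest chain N5→N7→N9 = 10+7+4 = 21, finish 21.
Without N5→N7, N7's earliest start moves from 10 to 6.
New critical path: N5→N8→N10→N13 = 10+3+2+4 = 19 ⇒ 19 weeks.

19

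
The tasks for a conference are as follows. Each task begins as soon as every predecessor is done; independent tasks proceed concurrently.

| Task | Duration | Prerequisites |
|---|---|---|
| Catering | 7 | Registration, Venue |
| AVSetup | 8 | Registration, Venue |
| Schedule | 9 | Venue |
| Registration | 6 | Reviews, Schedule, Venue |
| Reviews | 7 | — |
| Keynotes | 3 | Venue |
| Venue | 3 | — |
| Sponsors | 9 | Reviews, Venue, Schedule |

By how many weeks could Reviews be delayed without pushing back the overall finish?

Critical path: Venue→Schedule→Registration→AVSetup = 3+9+6+8 = 26, so the finish is 26 weeks.
The longest chain containing Reviews totals 21 weeks.
Slack of Reviews = 5 − 0 = 5 weeks.

5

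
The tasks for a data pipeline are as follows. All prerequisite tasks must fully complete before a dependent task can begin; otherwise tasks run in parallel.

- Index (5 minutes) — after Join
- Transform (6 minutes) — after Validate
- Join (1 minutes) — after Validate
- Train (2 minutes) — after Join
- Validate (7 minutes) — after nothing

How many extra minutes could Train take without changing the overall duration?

The longest chain is Validate→Join→Index = 7+1+5 = 13; overall finish 13 minutes.
Longest path through Train: 10 minutes (earliest finish 10, latest finish 13).
Float = 13 − 10 = 3.

3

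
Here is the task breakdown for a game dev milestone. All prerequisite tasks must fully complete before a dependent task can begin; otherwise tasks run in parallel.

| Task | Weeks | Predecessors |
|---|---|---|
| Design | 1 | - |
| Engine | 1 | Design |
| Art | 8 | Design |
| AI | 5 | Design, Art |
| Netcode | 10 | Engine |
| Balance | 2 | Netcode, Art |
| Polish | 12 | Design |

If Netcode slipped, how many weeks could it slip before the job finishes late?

0

The longest chain is Design→Engine→Netcode→Balance = 1+1+10+2 = 14; overall finish 14 weeks.
Longest path through Netcode: 14 weeks (earliest finish 12, latest finish 12).
Float = 14 − 14 = 0.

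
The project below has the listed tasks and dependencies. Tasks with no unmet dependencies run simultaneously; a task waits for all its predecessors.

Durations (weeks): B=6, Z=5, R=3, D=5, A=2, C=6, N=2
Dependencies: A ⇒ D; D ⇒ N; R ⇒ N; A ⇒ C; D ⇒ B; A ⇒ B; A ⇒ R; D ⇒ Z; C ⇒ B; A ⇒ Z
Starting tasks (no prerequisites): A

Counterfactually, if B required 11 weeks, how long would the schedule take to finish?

As given, the longest chain is A→C→B = 2+6+6 = 14, so the finish is 14 weeks.
B lies on that path, so at 11 weeks the path becomes 19 weeks.
The critical path is still A→C→B; finish is now 19 weeks.

19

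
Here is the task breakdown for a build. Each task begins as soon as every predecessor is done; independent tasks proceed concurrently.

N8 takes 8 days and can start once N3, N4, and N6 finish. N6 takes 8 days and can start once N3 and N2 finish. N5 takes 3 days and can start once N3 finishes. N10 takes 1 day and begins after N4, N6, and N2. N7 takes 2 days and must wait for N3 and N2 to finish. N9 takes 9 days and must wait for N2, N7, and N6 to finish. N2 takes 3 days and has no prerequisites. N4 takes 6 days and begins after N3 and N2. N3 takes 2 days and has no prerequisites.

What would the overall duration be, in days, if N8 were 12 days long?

23

Actual critical path: N2→N6→N9 = 3+8+9 = 20 ⇒ 20 days.
The longest path through N8 is only 19 days, so N8 has float 1.
Now N2→N6→N8 = 3+8+12 = 23 is longest, so the finish becomes 23 days.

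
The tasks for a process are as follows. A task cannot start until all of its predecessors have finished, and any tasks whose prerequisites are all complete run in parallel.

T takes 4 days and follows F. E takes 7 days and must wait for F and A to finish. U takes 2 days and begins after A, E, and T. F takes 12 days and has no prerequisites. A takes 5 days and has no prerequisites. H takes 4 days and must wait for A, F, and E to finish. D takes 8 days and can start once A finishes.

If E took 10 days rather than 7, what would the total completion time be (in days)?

26

The binding path is F→E→H = 12+7+4 = 23; finish at 23 days.
E lies on that path, so at 10 days the path becomes 26 days.
No other chain overtakes it, so the finish is 26 days.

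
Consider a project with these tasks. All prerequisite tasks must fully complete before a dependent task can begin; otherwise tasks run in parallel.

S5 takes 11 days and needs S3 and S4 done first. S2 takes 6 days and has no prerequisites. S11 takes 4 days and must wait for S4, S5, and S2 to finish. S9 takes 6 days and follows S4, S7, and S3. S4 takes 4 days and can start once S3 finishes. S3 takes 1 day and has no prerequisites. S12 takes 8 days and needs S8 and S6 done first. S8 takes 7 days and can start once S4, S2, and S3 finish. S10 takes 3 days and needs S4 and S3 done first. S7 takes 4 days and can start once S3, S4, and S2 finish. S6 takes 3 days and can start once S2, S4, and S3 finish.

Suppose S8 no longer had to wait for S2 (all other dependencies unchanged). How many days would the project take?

With the dependency in place, S2→S8→S12 = 6+7+8 = 21 sets the finish at 21 days.
Without S2→S8, S8's earliest start moves from 6 to 5.
After: S3→S4→S5→S11 = 1+4+11+4 = 20 → 20 days.

20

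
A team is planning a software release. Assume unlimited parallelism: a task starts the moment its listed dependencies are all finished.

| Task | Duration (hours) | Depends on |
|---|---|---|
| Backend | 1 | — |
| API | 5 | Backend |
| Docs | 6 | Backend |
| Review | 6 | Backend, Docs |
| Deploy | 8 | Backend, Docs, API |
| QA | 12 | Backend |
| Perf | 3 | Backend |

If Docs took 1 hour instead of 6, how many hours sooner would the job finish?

Actual critical path: Backend→Docs→Deploy = 1+6+8 = 15 ⇒ 15 hours.
Since Docs is critical, the -5 change carries straight to that chain (now 10 hours).
New critical path: Backend→API→Deploy = 1+5+8 = 14 ⇒ 14 hours.
Change in finish: 14 − 15 = -1 hours.

1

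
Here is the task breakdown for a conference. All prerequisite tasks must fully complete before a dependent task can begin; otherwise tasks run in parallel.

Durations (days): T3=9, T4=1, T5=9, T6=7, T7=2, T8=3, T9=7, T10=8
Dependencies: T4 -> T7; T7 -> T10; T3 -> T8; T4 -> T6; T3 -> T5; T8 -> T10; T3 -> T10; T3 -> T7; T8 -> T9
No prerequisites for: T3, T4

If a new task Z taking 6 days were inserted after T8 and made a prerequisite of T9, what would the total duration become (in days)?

25

Originally the schedule takes 20 days.
With Z inserted, T9 now waits for max(T8, Z).
New critical path: T3→T8→Z→T9 = 9+3+6+7 = 25 ⇒ 25 days.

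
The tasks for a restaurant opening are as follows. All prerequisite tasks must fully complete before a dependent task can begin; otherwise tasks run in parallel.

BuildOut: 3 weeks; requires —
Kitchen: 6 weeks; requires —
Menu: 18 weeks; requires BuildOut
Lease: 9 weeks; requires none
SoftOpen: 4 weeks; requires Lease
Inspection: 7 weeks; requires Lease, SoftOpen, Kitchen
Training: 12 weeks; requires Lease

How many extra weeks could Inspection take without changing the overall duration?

Lease→Training = 9+12 = 21 sets the makespan at 21 weeks.
The longest chain containing Inspection totals 20 weeks.
So Inspection can slip 21 − 20 = 1 week.

1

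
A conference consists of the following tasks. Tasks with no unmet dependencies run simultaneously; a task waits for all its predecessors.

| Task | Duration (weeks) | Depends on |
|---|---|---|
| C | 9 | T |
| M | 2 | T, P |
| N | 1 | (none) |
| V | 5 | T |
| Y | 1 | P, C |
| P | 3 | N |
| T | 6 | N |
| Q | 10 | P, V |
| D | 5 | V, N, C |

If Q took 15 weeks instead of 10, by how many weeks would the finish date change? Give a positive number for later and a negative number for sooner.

5

The binding path is N→T→V→Q = 1+6+5+10 = 22; finish at 22 weeks.
Since Q is critical, the +5 change carries straight to that chain (now 27 weeks).
No other chain overtakes it, so the finish is 27 weeks.
Change in finish: 27 − 22 = +5 weeks.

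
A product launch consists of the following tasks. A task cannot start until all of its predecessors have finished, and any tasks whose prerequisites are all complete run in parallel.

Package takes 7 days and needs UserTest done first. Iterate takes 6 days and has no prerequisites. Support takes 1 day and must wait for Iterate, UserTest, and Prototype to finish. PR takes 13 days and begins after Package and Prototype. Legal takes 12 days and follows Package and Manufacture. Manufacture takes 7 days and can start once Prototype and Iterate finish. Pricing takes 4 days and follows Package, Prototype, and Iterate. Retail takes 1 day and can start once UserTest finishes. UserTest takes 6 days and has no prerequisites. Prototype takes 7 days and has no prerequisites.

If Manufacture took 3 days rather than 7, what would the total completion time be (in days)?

Baseline: Prototype→Manufacture→Legal = 7+7+12 = 26 → 26 days.
Manufacture lies on that path, so at 3 days the path becomes 22 days.
Now UserTest→Package→PR = 6+7+13 = 26 is longest, so the finish becomes 26 days.

26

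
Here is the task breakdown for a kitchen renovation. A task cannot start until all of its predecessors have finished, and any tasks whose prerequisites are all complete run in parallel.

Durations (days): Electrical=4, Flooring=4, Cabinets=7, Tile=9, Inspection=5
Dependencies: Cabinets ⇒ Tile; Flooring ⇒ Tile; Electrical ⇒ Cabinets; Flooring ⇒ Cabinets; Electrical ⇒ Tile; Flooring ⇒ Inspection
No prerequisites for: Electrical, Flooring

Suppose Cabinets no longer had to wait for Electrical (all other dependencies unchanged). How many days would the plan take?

Before: longest chain Electrical→Cabinets→Tile = 4+7+9 = 20, finish 20.
Dropping Electrical→Cabinets doesn't change Cabinets's earliest start (4); another predecessor still binds.
After: Flooring→Cabinets→Tile = 4+7+9 = 20 → 20 days.

20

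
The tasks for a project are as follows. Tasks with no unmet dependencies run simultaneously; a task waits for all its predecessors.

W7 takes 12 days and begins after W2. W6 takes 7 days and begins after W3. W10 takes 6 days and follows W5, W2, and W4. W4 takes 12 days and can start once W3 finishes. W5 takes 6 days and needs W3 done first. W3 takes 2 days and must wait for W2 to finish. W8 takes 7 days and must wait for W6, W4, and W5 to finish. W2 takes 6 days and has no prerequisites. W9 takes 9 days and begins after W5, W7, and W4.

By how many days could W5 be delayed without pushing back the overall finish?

Critical path: W2→W3→W4→W9 = 6+2+12+9 = 29, so the finish is 29 days.
W5 finishes as early as 14 and must finish by 20.
Slack of W5 = 14 − 8 = 6 days.

6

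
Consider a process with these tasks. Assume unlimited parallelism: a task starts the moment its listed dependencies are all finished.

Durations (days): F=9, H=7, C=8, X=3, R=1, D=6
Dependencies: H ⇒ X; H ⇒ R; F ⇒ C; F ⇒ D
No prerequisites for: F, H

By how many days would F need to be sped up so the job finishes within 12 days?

Current finish: 17 days; target: 12.
F is on every critical path, so each day cut from F cuts the finish by one (this holds down to a finish of 10).
Need 17 − 12 = 5 days off F → F becomes 4 days, finish becomes 12.

5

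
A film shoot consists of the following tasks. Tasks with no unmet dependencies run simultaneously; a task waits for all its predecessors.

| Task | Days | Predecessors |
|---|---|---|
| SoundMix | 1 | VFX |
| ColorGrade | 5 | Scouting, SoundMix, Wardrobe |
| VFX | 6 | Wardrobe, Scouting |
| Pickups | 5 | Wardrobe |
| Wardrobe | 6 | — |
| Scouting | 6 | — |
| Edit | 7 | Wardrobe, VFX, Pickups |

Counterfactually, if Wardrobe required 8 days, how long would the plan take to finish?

Baseline: Wardrobe→VFX→Edit = 6+6+7 = 19 → 19 days.
Since Wardrobe is critical, the +2 change carries straight to that chain (now 21 days).
That remains the longest chain; total 21 days.

21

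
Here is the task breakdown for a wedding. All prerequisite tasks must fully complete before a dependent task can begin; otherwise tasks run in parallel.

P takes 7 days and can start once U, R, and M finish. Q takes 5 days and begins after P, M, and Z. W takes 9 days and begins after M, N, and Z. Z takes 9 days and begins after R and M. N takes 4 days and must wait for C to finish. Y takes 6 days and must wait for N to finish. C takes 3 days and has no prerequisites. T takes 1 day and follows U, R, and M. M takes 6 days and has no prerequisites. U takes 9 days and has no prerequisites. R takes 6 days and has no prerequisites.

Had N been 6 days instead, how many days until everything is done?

24

Critical path before the change: M→Z→W = 6+9+9 = 24 giving 24 days.
N has 8 days of float (longest path through it is 16).
That remains the longest chain; total 24 days.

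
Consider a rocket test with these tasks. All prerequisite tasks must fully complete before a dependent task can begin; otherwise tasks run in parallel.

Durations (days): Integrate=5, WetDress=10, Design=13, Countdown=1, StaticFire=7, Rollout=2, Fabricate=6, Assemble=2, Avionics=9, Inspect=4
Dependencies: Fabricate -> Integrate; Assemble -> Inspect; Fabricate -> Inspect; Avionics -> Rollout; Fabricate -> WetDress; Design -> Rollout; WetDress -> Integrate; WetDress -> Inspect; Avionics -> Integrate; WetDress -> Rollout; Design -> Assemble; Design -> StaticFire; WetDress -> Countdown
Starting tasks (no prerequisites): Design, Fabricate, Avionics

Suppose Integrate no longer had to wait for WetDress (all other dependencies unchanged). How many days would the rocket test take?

20

Before: longest chain Fabricate→WetDress→Integrate = 6+10+5 = 21, finish 21.
Without WetDress→Integrate, Integrate's earliest start moves from 16 to 9.
New critical path: Design→StaticFire = 13+7 = 20 ⇒ 20 days.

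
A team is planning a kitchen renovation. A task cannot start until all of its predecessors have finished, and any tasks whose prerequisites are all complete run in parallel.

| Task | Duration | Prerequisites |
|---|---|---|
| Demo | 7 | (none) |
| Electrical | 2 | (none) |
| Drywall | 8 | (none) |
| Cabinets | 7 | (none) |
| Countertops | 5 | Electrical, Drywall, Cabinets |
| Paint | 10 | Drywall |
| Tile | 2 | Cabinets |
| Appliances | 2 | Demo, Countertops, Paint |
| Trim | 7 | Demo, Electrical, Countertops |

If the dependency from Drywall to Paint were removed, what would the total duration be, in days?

20

Before: longest chain Drywall→Countertops→Trim = 8+5+7 = 20, finish 20.
Without Drywall→Paint, Paint's earliest start moves from 8 to 0.
New critical path: Drywall→Countertops→Trim = 8+5+7 = 20 ⇒ 20 days.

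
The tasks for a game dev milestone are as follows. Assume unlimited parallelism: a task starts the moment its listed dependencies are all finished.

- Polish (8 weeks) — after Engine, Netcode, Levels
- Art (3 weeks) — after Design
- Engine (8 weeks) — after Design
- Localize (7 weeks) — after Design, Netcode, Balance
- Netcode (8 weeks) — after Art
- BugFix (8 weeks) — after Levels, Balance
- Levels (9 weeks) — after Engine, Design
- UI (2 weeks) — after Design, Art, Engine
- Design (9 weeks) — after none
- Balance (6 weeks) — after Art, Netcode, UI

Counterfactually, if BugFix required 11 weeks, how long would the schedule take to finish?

Actual critical path: Design→Engine→Levels→BugFix = 9+8+9+8 = 34 ⇒ 34 weeks.
BugFix lies on that path, so at 11 weeks the path becomes 37 weeks.
The critical path is still Design→Engine→Levels→BugFix; finish is now 37 weeks.

37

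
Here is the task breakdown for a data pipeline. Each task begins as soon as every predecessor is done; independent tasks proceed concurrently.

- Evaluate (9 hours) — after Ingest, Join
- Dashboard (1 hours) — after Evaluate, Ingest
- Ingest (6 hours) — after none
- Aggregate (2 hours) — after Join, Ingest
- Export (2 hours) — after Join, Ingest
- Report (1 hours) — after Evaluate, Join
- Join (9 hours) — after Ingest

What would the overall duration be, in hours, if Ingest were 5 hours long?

24

As given, the longest chain is Ingest→Join→Evaluate→Report = 6+9+9+1 = 25, so the finish is 25 hours.
Ingest is on the critical path; changing it to 5 makes that path 24 hours.
No other chain overtakes it, so the finish is 24 hours.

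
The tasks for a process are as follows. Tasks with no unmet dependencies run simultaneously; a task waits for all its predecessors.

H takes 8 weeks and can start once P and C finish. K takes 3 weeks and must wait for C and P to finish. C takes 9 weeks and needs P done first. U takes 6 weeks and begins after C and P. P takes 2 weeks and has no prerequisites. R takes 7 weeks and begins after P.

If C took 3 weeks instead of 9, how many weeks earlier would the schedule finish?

6

The binding path is P→C→H = 2+9+8 = 19; finish at 19 weeks.
C lies on that path, so at 3 weeks the path becomes 13 weeks.
The critical path is still P→C→H; finish is now 13 weeks.
Change in finish: 13 − 19 = -6 weeks.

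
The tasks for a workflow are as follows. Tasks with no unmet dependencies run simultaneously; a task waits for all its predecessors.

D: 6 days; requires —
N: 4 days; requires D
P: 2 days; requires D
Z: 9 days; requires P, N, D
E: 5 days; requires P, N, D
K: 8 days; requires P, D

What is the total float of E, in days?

D→N→Z = 6+4+9 = 19 sets the makespan at 19 days.
The longest chain containing E totals 15 days.
Slack of E = 14 − 10 = 4 days.

4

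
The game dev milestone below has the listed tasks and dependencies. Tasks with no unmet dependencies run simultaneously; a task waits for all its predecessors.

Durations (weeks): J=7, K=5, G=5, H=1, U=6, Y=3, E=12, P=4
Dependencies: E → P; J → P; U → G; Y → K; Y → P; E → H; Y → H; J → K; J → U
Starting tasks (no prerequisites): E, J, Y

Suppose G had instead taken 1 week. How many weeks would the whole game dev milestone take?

Baseline: J→U→G = 7+6+5 = 18 → 18 weeks.
G lies on that path, so at 1 week the path becomes 14 weeks.
Now E→P = 12+4 = 16 is longest, so the finish becomes 16 weeks.

16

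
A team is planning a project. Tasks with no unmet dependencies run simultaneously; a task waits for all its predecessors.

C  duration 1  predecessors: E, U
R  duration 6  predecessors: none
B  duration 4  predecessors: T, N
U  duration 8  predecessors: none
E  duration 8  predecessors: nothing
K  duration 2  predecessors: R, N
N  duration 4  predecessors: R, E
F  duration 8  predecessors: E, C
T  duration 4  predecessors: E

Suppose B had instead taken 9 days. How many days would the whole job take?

21

Actual critical path: U→C→F = 8+1+8 = 17 ⇒ 17 days.
The longest path through B is only 16 days, so B has float 1.
Now E→N→B = 8+4+9 = 21 is longest, so the finish becomes 21 days.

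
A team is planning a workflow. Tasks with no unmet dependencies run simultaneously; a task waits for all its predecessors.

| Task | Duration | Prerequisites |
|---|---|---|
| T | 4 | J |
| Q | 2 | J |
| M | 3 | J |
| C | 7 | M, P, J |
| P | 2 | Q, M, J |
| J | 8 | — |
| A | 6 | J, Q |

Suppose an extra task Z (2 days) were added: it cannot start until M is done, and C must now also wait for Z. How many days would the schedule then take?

Originally the schedule takes 20 days.
With Z inserted, C now waits for max(M, P, J, Z).
New critical path: J→M→Z→C = 8+3+2+7 = 20 ⇒ 20 days.

20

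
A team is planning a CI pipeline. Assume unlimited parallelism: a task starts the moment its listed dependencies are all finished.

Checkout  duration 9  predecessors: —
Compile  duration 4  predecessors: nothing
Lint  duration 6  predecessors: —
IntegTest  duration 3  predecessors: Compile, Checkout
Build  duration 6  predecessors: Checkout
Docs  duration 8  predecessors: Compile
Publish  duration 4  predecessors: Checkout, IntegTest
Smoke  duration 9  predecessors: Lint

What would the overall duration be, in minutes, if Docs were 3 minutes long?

16

Critical path before the change: Checkout→IntegTest→Publish = 9+3+4 = 16 giving 16 minutes.
Docs is off the critical path — its longest chain is 12 minutes, giving 4 of slack.
The critical path is still Checkout→IntegTest→Publish; finish is now 16 minutes.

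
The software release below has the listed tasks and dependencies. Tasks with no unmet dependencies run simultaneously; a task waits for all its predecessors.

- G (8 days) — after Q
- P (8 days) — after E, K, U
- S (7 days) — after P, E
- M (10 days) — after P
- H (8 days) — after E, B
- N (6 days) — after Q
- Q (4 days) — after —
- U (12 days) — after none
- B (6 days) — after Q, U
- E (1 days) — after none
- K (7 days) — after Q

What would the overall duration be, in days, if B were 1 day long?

Actual critical path: U→P→M = 12+8+10 = 30 ⇒ 30 days.
B has 4 days of float (longest path through it is 26).
That remains the longest chain; total 30 days.

30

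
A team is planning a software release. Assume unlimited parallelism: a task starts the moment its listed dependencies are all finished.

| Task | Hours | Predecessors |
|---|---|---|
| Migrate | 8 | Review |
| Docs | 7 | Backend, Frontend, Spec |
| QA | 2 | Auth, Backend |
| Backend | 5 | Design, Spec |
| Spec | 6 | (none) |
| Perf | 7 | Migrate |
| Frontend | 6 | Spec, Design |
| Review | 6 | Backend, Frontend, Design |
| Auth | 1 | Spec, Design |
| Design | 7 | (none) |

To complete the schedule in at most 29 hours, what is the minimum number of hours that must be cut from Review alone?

Current finish: 34 hours; target: 29.
Review is on every critical path, so each hour cut from Review cuts the finish by one (this holds down to a finish of 29).
Need 34 − 29 = 5 hours off Review → Review becomes 1 hour, finish becomes 29.

5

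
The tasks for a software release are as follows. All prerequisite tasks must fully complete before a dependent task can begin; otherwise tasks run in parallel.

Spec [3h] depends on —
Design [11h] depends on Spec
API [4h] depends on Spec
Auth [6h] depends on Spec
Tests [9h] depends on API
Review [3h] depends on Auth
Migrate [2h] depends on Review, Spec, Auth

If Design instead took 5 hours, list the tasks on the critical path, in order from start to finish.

Spec, API, Tests

Actual critical path: Spec→API→Tests = 3+4+9 = 16 ⇒ 16 hours.
The longest path through Design is only 14 hours, so Design has float 2.
No other chain overtakes it, so the finish is 16 hours.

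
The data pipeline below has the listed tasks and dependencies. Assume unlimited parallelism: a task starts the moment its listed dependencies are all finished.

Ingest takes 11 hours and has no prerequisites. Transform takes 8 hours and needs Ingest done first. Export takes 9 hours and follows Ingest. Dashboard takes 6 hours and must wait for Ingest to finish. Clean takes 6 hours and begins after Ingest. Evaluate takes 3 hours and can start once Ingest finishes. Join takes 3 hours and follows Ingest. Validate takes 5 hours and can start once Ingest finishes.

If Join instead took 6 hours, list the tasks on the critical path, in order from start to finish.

Baseline: Ingest→Export = 11+9 = 20 → 20 hours.
Join is off the critical path — its longest chain is 14 hours, giving 6 of slack.
No other chain overtakes it, so the finish is 20 hours.

Ingest, Export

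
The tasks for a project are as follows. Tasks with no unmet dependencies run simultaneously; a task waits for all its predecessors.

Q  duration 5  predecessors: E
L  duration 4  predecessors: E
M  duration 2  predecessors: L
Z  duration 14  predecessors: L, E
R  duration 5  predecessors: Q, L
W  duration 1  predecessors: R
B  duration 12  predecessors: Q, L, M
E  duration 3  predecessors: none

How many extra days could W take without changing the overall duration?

E→L→Z = 3+4+14 = 21 sets the makespan at 21 days.
The longest chain containing W totals 14 days.
Float = 21 − 14 = 7.

7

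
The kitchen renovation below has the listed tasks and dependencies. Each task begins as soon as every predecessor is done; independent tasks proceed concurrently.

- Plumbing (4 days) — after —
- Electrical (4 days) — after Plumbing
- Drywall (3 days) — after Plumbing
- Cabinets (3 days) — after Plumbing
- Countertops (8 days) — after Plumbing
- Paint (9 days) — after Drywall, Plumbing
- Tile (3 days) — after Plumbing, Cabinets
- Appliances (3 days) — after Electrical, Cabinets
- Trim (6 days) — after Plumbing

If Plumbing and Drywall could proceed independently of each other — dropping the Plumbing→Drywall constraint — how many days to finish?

13

With the dependency in place, Plumbing→Drywall→Paint = 4+3+9 = 16 sets the finish at 16 days.
Without Plumbing→Drywall, Drywall's earliest start moves from 4 to 0.
New critical path: Plumbing→Paint = 4+9 = 13 ⇒ 13 days.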